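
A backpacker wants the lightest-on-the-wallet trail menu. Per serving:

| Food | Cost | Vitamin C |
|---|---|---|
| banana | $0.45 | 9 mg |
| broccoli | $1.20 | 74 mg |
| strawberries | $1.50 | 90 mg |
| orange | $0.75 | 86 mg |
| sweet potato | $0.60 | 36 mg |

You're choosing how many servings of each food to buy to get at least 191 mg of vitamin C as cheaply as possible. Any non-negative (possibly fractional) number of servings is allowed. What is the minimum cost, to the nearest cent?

Cost per mg of vitamin C: orange $0.0087, broccoli $0.0162, strawberries $0.0167, sweet potato $0.0167, banana $0.0500.
With no serving limits, use only orange: 191 mg / 86 mg = 2.221 servings × $0.75 = $1.67.

$1.67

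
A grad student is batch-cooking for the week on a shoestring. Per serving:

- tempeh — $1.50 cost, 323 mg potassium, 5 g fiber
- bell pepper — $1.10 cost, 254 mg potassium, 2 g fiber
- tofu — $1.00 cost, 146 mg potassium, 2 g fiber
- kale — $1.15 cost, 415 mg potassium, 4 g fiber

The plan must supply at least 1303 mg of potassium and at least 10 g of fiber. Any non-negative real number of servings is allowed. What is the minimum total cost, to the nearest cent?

$3.61

Check every corner: each single food scaled to meet both minima, and each pair solved so both constraints bind.
tempeh only: max(1303/323, 10/5) = 4.034 servings → $6.05.
bell pepper only: max(1303/254, 10/2) = 5.13 servings → $5.64.
tofu only: max(1303/146, 10/2) = 8.925 servings → $8.92.
kale only: max(1303/415, 10/4) = 3.14 servings → $3.61.
tempeh + bell pepper with both targets exact would need a negative amount; discard.
tempeh + tofu with both targets exact would need a negative amount; discard.
tempeh + kale: the both-tight solution has a negative serving — not a feasible corner.
bell pepper + tofu: the both-tight solution has a negative serving — not a feasible corner.
bell pepper + kale with both targets exact would need a negative amount; discard.
tofu + kale: the both-tight solution has a negative serving — not a feasible corner.
So the least-cost plan costs $3.61.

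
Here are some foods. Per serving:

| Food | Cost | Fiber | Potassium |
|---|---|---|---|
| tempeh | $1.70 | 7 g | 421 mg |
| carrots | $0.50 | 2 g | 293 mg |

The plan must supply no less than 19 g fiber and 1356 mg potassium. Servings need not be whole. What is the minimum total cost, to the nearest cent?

With two linear requirements the optimum uses one or two foods; enumerate the corners.
tempeh only: max(19/7, 1356/421) = 3.221 servings → $5.48.
carrots only: max(19/2, 1356/293) = 9.5 servings → $4.75.
tempeh + carrots with both tight: 2.361 servings and 1.235 servings → $4.63.
So the least-cost plan costs $4.63.

$4.63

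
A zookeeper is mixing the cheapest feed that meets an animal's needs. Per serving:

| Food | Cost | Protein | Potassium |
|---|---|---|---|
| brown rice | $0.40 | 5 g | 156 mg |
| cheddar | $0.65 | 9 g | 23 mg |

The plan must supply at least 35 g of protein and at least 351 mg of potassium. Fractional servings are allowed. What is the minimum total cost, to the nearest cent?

Minimising a linear cost over {protein ≥ 35, potassium ≥ 351, servings ≥ 0} — the optimum is at a vertex, using one or two foods.
brown rice only: max(35/5, 351/156) = 7 servings → $2.80.
cheddar only: max(35/9, 351/23) = 15.26 servings → $9.92.
brown rice + cheddar with both tight: 1.826 servings and 2.874 servings → $2.60.
Cheapest feasible corner: $2.60.

$2.60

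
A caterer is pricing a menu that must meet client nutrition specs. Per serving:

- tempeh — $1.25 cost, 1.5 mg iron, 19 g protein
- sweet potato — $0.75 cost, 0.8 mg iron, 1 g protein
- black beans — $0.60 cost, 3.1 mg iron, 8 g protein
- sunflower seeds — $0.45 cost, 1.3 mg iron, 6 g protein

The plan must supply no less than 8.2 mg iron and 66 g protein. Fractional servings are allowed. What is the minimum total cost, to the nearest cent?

$4.43

The cheapest plan sits at a corner of the feasible region — with two constraints it uses at most two foods.
tempeh only: max(8.2/1.5, 66/19) = 5.467 servings → $6.83.
sweet potato only: max(8.2/0.8, 66/1) = 66 servings → $49.50.
black beans only: max(8.2/3.1, 66/8) = 8.25 servings → $4.95.
sunflower seeds only: max(8.2/1.3, 66/6) = 11 servings → $4.95.
tempeh + sweet potato with both tight: 3.255 servings and 4.146 servings → $7.18.
tempeh + black beans with both tight: 2.964 servings and 1.211 servings → $4.43.
tempeh + sunflower seeds with both tight: 2.331 servings and 3.618 servings → $4.54.
sweet potato + black beans: the both-tight solution has a negative serving — not a feasible corner.
sweet potato + sunflower seeds: intersection lies outside the first quadrant.
black beans + sunflower seeds: the both-tight solution has a negative serving — not a feasible corner.
Cheapest feasible corner: $4.43.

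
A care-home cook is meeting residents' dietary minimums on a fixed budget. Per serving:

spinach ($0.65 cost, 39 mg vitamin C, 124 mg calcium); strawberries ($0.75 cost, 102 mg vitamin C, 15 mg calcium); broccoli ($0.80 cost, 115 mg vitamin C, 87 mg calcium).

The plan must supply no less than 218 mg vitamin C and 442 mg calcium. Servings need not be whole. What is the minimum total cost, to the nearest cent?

$2.63

The cheapest plan sits at a corner of the feasible region — with two constraints it uses at most two foods.
spinach only: max(218/39, 442/124) = 5.59 servings → $3.63.
strawberries only: max(218/102, 442/15) = 29.47 servings → $22.10.
broccoli only: max(218/115, 442/87) = 5.08 servings → $4.06.
spinach + strawberries with both tight: 3.466 servings and 0.8119 servings → $2.86.
spinach + broccoli with both tight: 2.932 servings and 0.9013 servings → $2.63.
strawberries + broccoli with both targets exact would need a negative amount; discard.
Cheapest feasible corner: $2.63.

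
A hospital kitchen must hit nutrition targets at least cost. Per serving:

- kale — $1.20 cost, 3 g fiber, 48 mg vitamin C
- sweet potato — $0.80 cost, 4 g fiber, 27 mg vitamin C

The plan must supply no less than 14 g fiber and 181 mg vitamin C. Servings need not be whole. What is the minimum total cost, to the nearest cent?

This is a tiny linear program; its minimum lies at a vertex of the feasible set. List the vertices and price them.
kale only: max(14/3, 181/48) = 4.667 servings → $5.60.
sweet potato only: max(14/4, 181/27) = 6.704 servings → $5.36.
kale + sweet potato with both tight: 3.117 servings and 1.162 servings → $4.67.
So the least-cost plan costs $4.67.

$4.67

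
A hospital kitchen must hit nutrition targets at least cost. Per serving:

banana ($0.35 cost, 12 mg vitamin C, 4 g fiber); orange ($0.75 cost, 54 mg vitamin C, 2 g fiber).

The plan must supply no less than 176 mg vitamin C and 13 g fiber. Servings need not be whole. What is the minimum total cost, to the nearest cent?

$2.78

banana only: max(176/12, 13/4) = 14.67 servings → $5.13.
orange only: max(176/54, 13/2) = 6.5 servings → $4.88.
banana + orange with both tight: 1.823 servings and 2.854 servings → $2.78.
The minimum over all feasible corners is $2.78.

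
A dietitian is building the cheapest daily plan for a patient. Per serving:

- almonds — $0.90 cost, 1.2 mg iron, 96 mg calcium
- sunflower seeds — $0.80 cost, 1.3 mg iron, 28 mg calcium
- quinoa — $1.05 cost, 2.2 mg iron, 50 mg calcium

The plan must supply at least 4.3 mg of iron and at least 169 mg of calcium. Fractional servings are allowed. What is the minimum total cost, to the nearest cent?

$2.39

Compare the cost at each extreme point of the feasible region.
almonds only: max(4.3/1.2, 169/96) = 3.583 servings → $3.23.
sunflower seeds only: max(4.3/1.3, 169/28) = 6.036 servings → $4.83.
quinoa only: max(4.3/2.2, 169/50) = 3.38 servings → $3.55.
almonds + sunflower seeds with both tight: 1.089 servings and 2.303 servings → $2.82.
almonds + quinoa with both tight: 1.037 servings and 1.389 servings → $2.39.
sunflower seeds + quinoa: intersection lies outside the first quadrant.
Cheapest feasible corner: $2.39.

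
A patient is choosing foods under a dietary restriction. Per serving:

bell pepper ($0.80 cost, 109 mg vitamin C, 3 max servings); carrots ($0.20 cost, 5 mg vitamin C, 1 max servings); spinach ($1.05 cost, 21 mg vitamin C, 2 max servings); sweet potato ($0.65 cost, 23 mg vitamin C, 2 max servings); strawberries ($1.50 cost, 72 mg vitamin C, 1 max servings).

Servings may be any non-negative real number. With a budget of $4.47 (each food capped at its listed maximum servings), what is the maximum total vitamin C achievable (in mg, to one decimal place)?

419.2 mg

Vitamin C per dollar: bell pepper 136.2, strawberries 48, sweet potato 35.38, carrots 25, spinach 20.
Take 3 servings of bell pepper: spends $2.40, +327.0 mg vitamin C (running total 327.0 mg).
Take 1 serving of strawberries: spends $1.50, +72.0 mg vitamin C (running total 399.0 mg).
Take 0.8769 servings of sweet potato: spends $0.57, +20.2 mg vitamin C (running total 419.2 mg).
Greedy by best ratio exhausts the cost allowance optimally: 419.2 mg.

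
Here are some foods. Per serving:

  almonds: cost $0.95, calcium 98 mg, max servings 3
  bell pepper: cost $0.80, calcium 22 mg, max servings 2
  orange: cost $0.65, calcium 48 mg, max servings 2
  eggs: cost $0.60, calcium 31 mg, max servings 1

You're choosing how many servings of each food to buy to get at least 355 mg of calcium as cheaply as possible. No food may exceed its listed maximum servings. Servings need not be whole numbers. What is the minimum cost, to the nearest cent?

$3.68

Cost per mg of calcium: almonds $0.0097, orange $0.0135, eggs $0.0194, bell pepper $0.0364.
Take 3 servings of almonds: +294.0 mg calcium for $2.85 (total $2.85, still need 61.0 mg).
Take 1.271 servings of orange: +61.0 mg calcium for $0.83 (total $3.68, still need 0.0 mg).
Greedy by cheapest-per-mg is optimal for a single linear constraint, so the minimum cost is $3.68.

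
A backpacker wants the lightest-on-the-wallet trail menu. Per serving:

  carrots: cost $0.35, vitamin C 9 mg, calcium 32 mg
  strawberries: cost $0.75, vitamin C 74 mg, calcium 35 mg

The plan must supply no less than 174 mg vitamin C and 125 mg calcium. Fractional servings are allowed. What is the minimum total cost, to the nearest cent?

$2.16

An LP optimum is at a vertex; with two nutrient constraints at most two foods are used. Check each candidate.
carrots only: max(174/9, 125/32) = 19.33 servings → $6.77.
strawberries only: max(174/74, 125/35) = 3.571 servings → $2.68.
carrots + strawberries with both tight: 1.539 servings and 2.164 servings → $2.16.
The minimum over all feasible corners is $2.16.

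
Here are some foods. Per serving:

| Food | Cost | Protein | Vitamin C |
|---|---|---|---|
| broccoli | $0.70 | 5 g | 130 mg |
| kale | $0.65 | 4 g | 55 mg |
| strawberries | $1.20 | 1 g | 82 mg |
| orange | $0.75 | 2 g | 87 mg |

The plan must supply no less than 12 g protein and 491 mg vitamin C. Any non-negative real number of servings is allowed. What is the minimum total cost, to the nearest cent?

$2.64

A basic optimal solution has at most two foods positive. Try each food alone and each pair with both targets met exactly.
broccoli only: max(12/5, 491/130) = 3.777 servings → $2.64.
kale only: max(12/4, 491/55) = 8.927 servings → $5.80.
strawberries only: max(12/1, 491/82) = 12 servings → $14.40.
orange only: max(12/2, 491/87) = 6 servings → $4.50.
broccoli + kale: the both-tight solution has a negative serving — not a feasible corner.
broccoli + strawberries with both tight: 1.761 servings and 3.196 servings → $5.07.
broccoli + orange with both tight: 0.3543 servings and 5.114 servings → $4.08.
kale + strawberries with both tight: 1.806 servings and 4.777 servings → $6.91.
kale + orange with both tight: 0.2605 servings and 5.479 servings → $4.28.
strawberries + orange: intersection lies outside the first quadrant.
The minimum over all feasible corners is $2.64.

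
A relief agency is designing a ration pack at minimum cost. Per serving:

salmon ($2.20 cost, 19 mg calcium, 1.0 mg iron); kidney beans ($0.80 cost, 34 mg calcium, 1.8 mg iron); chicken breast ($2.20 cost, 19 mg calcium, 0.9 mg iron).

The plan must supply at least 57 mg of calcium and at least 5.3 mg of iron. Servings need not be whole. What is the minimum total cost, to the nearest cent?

$2.36

A basic optimal solution has at most two foods positive. Try each food alone and each pair with both targets met exactly.
salmon only: max(57/19, 5.3/1.0) = 5.3 servings → $11.66.
kidney beans only: max(57/34, 5.3/1.8) = 2.944 servings → $2.36.
chicken breast only: max(57/19, 5.3/0.9) = 5.889 servings → $12.96.
salmon + kidney beans: the both-tight solution has a negative serving — not a feasible corner.
salmon + chicken breast: intersection lies outside the first quadrant.
kidney beans + chicken breast: intersection lies outside the first quadrant.
The minimum over all feasible corners is $2.36.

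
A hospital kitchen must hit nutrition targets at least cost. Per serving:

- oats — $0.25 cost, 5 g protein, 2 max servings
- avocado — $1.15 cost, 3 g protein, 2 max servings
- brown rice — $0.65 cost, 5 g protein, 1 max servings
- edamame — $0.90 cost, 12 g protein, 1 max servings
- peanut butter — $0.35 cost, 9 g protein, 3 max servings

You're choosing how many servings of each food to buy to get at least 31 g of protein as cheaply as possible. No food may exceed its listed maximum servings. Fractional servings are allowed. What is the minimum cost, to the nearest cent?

$1.25

Cost per g of protein: peanut butter $0.0389, oats $0.0500, edamame $0.0750, brown rice $0.1300, avocado $0.3833.
Take 3 servings of peanut butter: +27.0 g protein for $1.05 (total $1.05, still need 4.0 g).
Take 0.8 servings of oats: +4.0 g protein for $0.20 (total $1.25, still need 0.0 g).
Filling from the cheapest source first is optimal under one linear minimum: $1.25.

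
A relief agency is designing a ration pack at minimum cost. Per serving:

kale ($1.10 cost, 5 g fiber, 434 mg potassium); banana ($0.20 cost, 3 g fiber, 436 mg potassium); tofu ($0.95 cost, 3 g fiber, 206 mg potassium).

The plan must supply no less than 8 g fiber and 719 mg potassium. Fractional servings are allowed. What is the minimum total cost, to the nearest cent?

kale only: max(8/5, 719/434) = 1.657 servings → $1.82.
banana only: max(8/3, 719/436) = 2.667 servings → $0.53.
tofu only: max(8/3, 719/206) = 3.49 servings → $3.32.
kale + banana with both tight: 1.516 servings and 0.1401 servings → $1.70.
kale + tofu: the both-tight solution has a negative serving — not a feasible corner.
banana + tofu with both tight: 0.7377 servings and 1.929 servings → $1.98.
So the least-cost plan costs $0.53.

$0.53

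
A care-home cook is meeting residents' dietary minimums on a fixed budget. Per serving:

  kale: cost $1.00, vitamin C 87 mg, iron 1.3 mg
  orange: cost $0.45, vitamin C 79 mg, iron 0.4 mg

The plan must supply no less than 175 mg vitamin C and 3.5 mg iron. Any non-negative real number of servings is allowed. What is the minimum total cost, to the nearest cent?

The cheapest plan sits at a corner of the feasible region — with two constraints it uses at most two foods.
kale only: max(175/87, 3.5/1.3) = 2.692 servings → $2.69.
orange only: max(175/79, 3.5/0.4) = 8.75 servings → $3.94.
kale + orange: the both-tight solution has a negative serving — not a feasible corner.
Cheapest feasible corner: $2.69.

$2.69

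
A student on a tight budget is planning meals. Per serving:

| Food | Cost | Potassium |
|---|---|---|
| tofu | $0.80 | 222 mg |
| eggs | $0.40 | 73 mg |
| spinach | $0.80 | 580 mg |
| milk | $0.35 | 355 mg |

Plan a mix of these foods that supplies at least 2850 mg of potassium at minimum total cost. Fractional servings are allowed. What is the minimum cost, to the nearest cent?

$2.81

Cost per mg of potassium: milk $0.0010, spinach $0.0014, tofu $0.0036, eggs $0.0055.
With no serving limits, use only milk: 2850 mg / 355 mg = 8.028 servings × $0.35 = $2.81.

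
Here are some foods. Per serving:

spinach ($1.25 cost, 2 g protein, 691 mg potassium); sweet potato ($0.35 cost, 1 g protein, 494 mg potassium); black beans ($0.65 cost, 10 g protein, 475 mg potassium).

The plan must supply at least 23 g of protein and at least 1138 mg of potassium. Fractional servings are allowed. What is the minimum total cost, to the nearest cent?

$1.52

The cheapest plan sits at a corner of the feasible region — with two constraints it uses at most two foods.
spinach only: max(23/2, 1138/691) = 11.5 servings → $14.38.
sweet potato only: max(23/1, 1138/494) = 23 servings → $8.05.
black beans only: max(23/10, 1138/475) = 2.396 servings → $1.56.
spinach + sweet potato: the both-tight solution has a negative serving — not a feasible corner.
spinach + black beans with both tight: 0.07634 servings and 2.285 servings → $1.58.
sweet potato + black beans with both tight: 0.1019 servings and 2.29 servings → $1.52.
Cheapest feasible corner: $1.52.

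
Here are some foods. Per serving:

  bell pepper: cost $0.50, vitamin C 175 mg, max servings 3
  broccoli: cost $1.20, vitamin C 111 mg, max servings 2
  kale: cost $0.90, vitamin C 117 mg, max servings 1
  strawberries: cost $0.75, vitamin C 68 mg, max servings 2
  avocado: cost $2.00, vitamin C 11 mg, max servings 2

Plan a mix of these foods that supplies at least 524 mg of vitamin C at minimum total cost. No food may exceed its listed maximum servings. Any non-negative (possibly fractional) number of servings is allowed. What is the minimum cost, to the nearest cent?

Cost per mg of vitamin C: bell pepper $0.0029, kale $0.0077, broccoli $0.0108, strawberries $0.0110, avocado $0.1818.
Take 2.994 servings of bell pepper: +524.0 mg vitamin C for $1.50 (total $1.50, still need 0.0 mg).
Greedy by cheapest-per-mg is optimal for a single linear constraint, so the minimum cost is $1.50.

$1.50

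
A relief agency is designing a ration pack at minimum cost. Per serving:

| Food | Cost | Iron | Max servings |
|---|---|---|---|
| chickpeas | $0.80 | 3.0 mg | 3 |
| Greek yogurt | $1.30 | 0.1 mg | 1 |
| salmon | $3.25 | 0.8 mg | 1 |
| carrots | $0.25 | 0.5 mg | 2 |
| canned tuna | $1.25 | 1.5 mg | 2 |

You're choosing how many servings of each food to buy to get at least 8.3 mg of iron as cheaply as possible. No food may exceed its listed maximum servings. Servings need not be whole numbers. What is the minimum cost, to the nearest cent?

Cost per mg of iron: chickpeas $0.2667, carrots $0.5000, canned tuna $0.8333, salmon $4.0625, Greek yogurt $13.0000.
Take 2.767 servings of chickpeas: +8.3 mg iron for $2.21 (total $2.21, still need 0.0 mg).
Greedy by cheapest-per-mg is optimal for a single linear constraint, so the minimum cost is $2.21.

$2.21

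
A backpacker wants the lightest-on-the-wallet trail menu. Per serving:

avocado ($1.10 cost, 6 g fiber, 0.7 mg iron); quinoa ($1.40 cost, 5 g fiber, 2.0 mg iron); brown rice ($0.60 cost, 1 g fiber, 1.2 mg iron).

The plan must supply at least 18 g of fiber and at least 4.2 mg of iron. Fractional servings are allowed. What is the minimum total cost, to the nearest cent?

$4.02

For a min-cost LP with two ≥-constraints, a basic feasible solution has at most two positive variables.
avocado only: max(18/6, 4.2/0.7) = 6 servings → $6.60.
quinoa only: max(18/5, 4.2/2.0) = 3.6 servings → $5.04.
brown rice only: max(18/1, 4.2/1.2) = 18 servings → $10.80.
avocado + quinoa with both tight: 1.765 servings and 1.482 servings → $4.02.
avocado + brown rice with both tight: 2.677 servings and 1.938 servings → $4.11.
quinoa + brown rice: the both-tight solution has a negative serving — not a feasible corner.
So the least-cost plan costs $4.02.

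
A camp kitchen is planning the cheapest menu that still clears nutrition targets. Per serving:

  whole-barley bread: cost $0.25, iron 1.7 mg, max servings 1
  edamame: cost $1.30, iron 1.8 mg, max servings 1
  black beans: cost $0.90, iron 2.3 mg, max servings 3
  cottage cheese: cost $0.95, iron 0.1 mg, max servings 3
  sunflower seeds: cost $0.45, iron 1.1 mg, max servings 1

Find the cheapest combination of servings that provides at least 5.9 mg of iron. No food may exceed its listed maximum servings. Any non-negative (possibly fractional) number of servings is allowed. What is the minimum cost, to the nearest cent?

Cost per mg of iron: whole-barley bread $0.1471, black beans $0.3913, sunflower seeds $0.4091, edamame $0.7222, cottage cheese $9.5000.
Take 1 serving of whole-barley bread: +1.7 mg iron for $0.25 (total $0.25, still need 4.2 mg).
Take 1.826 servings of black beans: +4.2 mg iron for $1.64 (total $1.89, still need 0.0 mg).
Filling from the cheapest source first is optimal under one linear minimum: $1.89.

$1.89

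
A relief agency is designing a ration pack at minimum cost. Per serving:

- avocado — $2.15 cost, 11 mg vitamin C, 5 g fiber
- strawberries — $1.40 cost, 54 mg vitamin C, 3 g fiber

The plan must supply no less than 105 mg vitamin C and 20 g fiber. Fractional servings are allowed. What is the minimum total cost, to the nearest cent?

$8.74

An LP optimum is at a vertex; with two nutrient constraints at most two foods are used. Check each candidate.
avocado only: max(105/11, 20/5) = 9.545 servings → $20.52.
strawberries only: max(105/54, 20/3) = 6.667 servings → $9.33.
avocado + strawberries with both tight: 3.228 servings and 1.287 servings → $8.74.
So the least-cost plan costs $8.74.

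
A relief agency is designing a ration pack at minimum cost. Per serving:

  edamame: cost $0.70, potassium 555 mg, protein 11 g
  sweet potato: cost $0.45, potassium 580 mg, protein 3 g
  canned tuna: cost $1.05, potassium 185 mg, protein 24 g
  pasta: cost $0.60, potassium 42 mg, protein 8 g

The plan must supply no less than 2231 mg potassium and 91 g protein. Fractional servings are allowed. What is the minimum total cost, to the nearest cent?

$4.69

At the optimum either one food covers both requirements or two foods hit both targets exactly; no other combination can be cheaper.
edamame only: max(2231/555, 91/11) = 8.273 servings → $5.79.
sweet potato only: max(2231/580, 91/3) = 30.33 servings → $13.65.
canned tuna only: max(2231/185, 91/24) = 12.06 servings → $12.66.
pasta only: max(2231/42, 91/8) = 53.12 servings → $31.87.
edamame + sweet potato with both targets exact would need a negative amount; discard.
edamame + canned tuna with both tight: 3.253 servings and 2.301 servings → $4.69.
edamame + pasta with both tight: 3.526 servings and 6.527 servings → $6.38.
sweet potato + canned tuna with both tight: 2.747 servings and 3.448 servings → $4.86.
sweet potato + pasta with both tight: 3.107 servings and 10.21 servings → $7.52.
canned tuna + pasta: the both-tight solution has a negative serving — not a feasible corner.
Cheapest feasible corner: $4.69.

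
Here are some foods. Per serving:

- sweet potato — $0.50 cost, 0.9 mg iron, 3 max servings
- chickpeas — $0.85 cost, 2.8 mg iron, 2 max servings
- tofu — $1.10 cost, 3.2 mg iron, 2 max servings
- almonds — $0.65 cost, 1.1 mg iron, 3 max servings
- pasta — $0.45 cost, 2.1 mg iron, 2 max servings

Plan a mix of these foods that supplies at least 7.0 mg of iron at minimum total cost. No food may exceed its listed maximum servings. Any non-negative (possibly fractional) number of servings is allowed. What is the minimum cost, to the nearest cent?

Cost per mg of iron: pasta $0.2143, chickpeas $0.3036, tofu $0.3438, sweet potato $0.5556, almonds $0.5909.
Take 2 servings of pasta: +4.2 mg iron for $0.90 (total $0.90, still need 2.8 mg).
Take 1 serving of chickpeas: +2.8 mg iron for $0.85 (total $1.75, still need 0.0 mg).
Filling from the cheapest source first is optimal under one linear minimum: $1.75.

$1.75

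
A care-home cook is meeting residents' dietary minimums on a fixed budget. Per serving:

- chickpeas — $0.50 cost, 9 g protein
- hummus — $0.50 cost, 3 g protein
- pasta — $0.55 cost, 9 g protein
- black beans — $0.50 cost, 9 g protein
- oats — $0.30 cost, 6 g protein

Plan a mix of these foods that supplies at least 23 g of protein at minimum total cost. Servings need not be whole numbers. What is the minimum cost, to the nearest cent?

$1.15

Cost per g of protein: oats $0.0500, chickpeas $0.0556, black beans $0.0556, pasta $0.0611, hummus $0.1667.
With no serving limits, use only oats: 23 g / 6 g = 3.833 servings × $0.30 = $1.15.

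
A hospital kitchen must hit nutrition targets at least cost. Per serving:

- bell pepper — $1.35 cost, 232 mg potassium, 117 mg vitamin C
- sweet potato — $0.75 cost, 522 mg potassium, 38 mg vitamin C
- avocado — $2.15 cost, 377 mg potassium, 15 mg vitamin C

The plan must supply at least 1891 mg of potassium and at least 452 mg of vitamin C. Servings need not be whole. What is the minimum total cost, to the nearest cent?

$5.91

bell pepper only: max(1891/232, 452/117) = 8.151 servings → $11.00.
sweet potato only: max(1891/522, 452/38) = 11.89 servings → $8.92.
avocado only: max(1891/377, 452/15) = 30.13 servings → $64.79.
bell pepper + sweet potato with both tight: 3.14 servings and 2.227 servings → $5.91.
bell pepper + avocado with both tight: 3.496 servings and 2.865 servings → $10.88.
sweet potato + avocado: intersection lies outside the first quadrant.
The minimum over all feasible corners is $5.91.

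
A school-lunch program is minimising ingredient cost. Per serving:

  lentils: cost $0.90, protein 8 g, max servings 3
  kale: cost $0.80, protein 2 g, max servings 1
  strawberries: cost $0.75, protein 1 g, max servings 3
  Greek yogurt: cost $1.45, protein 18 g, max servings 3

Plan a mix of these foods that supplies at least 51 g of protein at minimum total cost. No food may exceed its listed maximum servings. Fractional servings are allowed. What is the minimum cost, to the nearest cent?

Cost per g of protein: Greek yogurt $0.0806, lentils $0.1125, kale $0.4000, strawberries $0.7500.
Take 2.833 servings of Greek yogurt: +51.0 g protein for $4.11 (total $4.11, still need 0.0 g).
Greedy by cheapest-per-g is optimal for a single linear constraint, so the minimum cost is $4.11.

$4.11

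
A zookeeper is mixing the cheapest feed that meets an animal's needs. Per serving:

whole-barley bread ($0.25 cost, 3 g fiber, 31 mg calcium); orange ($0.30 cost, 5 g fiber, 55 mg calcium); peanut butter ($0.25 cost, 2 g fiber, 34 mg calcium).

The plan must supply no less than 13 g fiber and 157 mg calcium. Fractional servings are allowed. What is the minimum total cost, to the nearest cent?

$0.86

Check every corner: each single food scaled to meet both minima, and each pair solved so both constraints bind.
whole-barley bread only: max(13/3, 157/31) = 5.065 servings → $1.27.
orange only: max(13/5, 157/55) = 2.855 servings → $0.86.
peanut butter only: max(13/2, 157/34) = 6.5 servings → $1.62.
whole-barley bread + orange with both targets exact would need a negative amount; discard.
whole-barley bread + peanut butter with both tight: 3.2 servings and 1.7 servings → $1.23.
orange + peanut butter with both tight: 2.133 servings and 1.167 servings → $0.93.
The minimum over all feasible corners is $0.86.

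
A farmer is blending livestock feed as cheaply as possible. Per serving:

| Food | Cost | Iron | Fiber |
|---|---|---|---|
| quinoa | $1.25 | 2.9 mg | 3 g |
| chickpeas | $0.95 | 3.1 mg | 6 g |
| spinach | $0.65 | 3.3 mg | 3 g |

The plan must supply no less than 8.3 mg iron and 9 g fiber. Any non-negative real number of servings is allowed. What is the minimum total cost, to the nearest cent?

quinoa only: max(8.3/2.9, 9/3) = 3 servings → $3.75.
chickpeas only: max(8.3/3.1, 9/6) = 2.677 servings → $2.54.
spinach only: max(8.3/3.3, 9/3) = 3 servings → $1.95.
quinoa + chickpeas with both tight: 2.704 servings and 0.1481 servings → $3.52.
quinoa + spinach: intersection lies outside the first quadrant.
chickpeas + spinach with both tight: 0.4571 servings and 2.086 servings → $1.79.
Cheapest feasible corner: $1.79.

$1.79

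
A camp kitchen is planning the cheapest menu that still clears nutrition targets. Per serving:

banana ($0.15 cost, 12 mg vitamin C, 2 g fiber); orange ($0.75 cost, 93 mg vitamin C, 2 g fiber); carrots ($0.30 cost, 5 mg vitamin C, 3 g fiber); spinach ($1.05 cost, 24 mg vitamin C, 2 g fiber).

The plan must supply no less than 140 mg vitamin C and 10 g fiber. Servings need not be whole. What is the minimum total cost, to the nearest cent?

For a min-cost LP with two ≥-constraints, a basic feasible solution has at most two positive variables.
banana only: max(140/12, 10/2) = 11.67 servings → $1.75.
orange only: max(140/93, 10/2) = 5 servings → $3.75.
carrots only: max(140/5, 10/3) = 28 servings → $8.40.
spinach only: max(140/24, 10/2) = 5.833 servings → $6.12.
banana + orange with both tight: 4.012 servings and 0.9877 servings → $1.34.
banana + carrots: intersection lies outside the first quadrant.
banana + spinach: the both-tight solution has a negative serving — not a feasible corner.
orange + carrots with both tight: 1.375 servings and 2.416 servings → $1.76.
orange + spinach with both tight: 0.2899 servings and 4.71 servings → $5.16.
carrots + spinach: the both-tight solution has a negative serving — not a feasible corner.
Cheapest feasible corner: $1.34.

$1.34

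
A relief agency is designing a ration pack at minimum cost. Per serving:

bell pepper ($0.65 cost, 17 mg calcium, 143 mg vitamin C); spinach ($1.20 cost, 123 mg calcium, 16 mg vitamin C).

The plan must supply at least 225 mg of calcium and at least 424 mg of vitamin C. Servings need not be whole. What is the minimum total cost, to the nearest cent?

The cheapest plan sits at a corner of the feasible region — with two constraints it uses at most two foods.
bell pepper only: max(225/17, 424/143) = 13.24 servings → $8.60.
spinach only: max(225/123, 424/16) = 26.5 servings → $31.80.
bell pepper + spinach with both tight: 2.804 servings and 1.442 servings → $3.55.
So the least-cost plan costs $3.55.

$3.55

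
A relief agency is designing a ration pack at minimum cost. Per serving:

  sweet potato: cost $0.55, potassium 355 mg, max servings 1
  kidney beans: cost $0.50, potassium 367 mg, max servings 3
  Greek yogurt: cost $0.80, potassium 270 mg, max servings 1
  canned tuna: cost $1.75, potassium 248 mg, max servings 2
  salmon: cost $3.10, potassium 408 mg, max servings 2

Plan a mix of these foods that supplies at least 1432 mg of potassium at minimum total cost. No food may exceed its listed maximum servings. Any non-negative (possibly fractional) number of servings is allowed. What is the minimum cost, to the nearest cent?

$2.01

Cost per mg of potassium: kidney beans $0.0014, sweet potato $0.0015, Greek yogurt $0.0030, canned tuna $0.0071, salmon $0.0076.
Take 3 servings of kidney beans: +1101.0 mg potassium for $1.50 (total $1.50, still need 331.0 mg).
Take 0.9324 servings of sweet potato: +331.0 mg potassium for $0.51 (total $2.01, still need 0.0 mg).
Filling from the cheapest source first is optimal under one linear minimum: $2.01.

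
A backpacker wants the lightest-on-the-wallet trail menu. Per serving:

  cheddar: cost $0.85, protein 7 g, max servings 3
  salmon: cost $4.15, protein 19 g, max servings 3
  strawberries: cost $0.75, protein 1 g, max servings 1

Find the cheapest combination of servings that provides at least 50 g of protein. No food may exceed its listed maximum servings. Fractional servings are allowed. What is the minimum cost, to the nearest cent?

Cost per g of protein: cheddar $0.1214, salmon $0.2184, strawberries $0.7500.
Take 3 servings of cheddar: +21.0 g protein for $2.55 (total $2.55, still need 29.0 g).
Take 1.526 servings of salmon: +29.0 g protein for $6.33 (total $8.88, still need 0.0 g).
Filling from the cheapest source first is optimal under one linear minimum: $8.88.

$8.88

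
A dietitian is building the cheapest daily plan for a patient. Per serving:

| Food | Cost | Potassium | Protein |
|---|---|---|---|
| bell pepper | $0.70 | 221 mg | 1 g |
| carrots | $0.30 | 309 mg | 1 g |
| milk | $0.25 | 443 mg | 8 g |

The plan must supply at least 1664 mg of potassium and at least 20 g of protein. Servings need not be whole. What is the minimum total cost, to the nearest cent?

$0.94

bell pepper only: max(1664/221, 20/1) = 20 servings → $14.00.
carrots only: max(1664/309, 20/1) = 20 servings → $6.00.
milk only: max(1664/443, 20/8) = 3.756 servings → $0.94.
bell pepper + carrots: the both-tight solution has a negative serving — not a feasible corner.
bell pepper + milk with both tight: 3.36 servings and 2.08 servings → $2.87.
carrots + milk with both tight: 2.194 servings and 2.226 servings → $1.21.
So the least-cost plan costs $0.94.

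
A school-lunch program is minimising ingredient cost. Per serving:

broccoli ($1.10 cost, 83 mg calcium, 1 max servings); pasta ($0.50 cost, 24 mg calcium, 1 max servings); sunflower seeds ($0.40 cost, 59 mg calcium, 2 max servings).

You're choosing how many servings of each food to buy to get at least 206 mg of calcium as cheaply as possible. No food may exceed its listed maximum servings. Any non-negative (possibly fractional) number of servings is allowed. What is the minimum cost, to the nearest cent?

$2.00

Cost per mg of calcium: sunflower seeds $0.0068, broccoli $0.0133, pasta $0.0208.
Take 2 servings of sunflower seeds: +118.0 mg calcium for $0.80 (total $0.80, still need 88.0 mg).
Take 1 serving of broccoli: +83.0 mg calcium for $1.10 (total $1.90, still need 5.0 mg).
Take 0.2083 servings of pasta: +5.0 mg calcium for $0.10 (total $2.00, still need 0.0 mg).
Greedy by cheapest-per-mg is optimal for a single linear constraint, so the minimum cost is $2.00.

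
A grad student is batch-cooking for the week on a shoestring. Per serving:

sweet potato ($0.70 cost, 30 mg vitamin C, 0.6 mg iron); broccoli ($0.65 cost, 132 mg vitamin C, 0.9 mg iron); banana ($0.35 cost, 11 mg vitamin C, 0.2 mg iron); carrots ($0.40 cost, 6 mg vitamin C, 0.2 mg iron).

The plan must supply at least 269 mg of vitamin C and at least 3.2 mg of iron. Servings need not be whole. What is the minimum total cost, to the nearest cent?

sweet potato only: max(269/30, 3.2/0.6) = 8.967 servings → $6.28.
broccoli only: max(269/132, 3.2/0.9) = 3.556 servings → $2.31.
banana only: max(269/11, 3.2/0.2) = 24.45 servings → $8.56.
carrots only: max(269/6, 3.2/0.2) = 44.83 servings → $17.93.
sweet potato + broccoli with both tight: 3.454 servings and 1.253 servings → $3.23.
sweet potato + banana: intersection lies outside the first quadrant.
sweet potato + carrots: intersection lies outside the first quadrant.
broccoli + banana with both tight: 1.127 servings and 10.93 servings → $4.56.
broccoli + carrots with both tight: 1.648 servings and 8.586 servings → $4.51.
banana + carrots with both targets exact would need a negative amount; discard.
Cheapest feasible corner: $2.31.

$2.31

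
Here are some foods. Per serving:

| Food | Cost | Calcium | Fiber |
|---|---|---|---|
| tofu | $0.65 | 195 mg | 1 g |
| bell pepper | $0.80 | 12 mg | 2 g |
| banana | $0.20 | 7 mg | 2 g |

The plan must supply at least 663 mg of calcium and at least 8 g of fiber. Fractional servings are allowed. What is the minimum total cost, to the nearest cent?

For a min-cost LP with two ≥-constraints, a basic feasible solution has at most two positive variables.
tofu only: max(663/195, 8/1) = 8 servings → $5.20.
bell pepper only: max(663/12, 8/2) = 55.25 servings → $44.20.
banana only: max(663/7, 8/2) = 94.71 servings → $18.94.
tofu + bell pepper with both tight: 3.254 servings and 2.373 servings → $4.01.
tofu + banana with both tight: 3.316 servings and 2.342 servings → $2.62.
bell pepper + banana: intersection lies outside the first quadrant.
Cheapest feasible corner: $2.62.

$2.62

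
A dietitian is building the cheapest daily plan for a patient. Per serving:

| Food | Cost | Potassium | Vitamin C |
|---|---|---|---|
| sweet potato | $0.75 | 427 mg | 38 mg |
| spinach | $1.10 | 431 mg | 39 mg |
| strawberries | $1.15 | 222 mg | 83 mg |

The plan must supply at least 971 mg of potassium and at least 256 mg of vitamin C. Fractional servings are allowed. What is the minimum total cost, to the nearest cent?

$3.74

A basic optimal solution has at most two foods positive. Try each food alone and each pair with both targets met exactly.
sweet potato only: max(971/427, 256/38) = 6.737 servings → $5.05.
spinach only: max(971/431, 256/39) = 6.564 servings → $7.22.
strawberries only: max(971/222, 256/83) = 4.374 servings → $5.03.
sweet potato + spinach with both targets exact would need a negative amount; discard.
sweet potato + strawberries with both tight: 0.8799 servings and 2.682 servings → $3.74.
spinach + strawberries with both tight: 0.8763 servings and 2.673 servings → $4.04.
Cheapest feasible corner: $3.74.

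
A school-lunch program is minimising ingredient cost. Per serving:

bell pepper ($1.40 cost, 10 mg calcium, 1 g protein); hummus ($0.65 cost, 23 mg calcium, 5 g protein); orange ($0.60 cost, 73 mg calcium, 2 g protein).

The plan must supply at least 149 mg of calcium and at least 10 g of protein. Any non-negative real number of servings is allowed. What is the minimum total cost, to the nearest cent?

An LP optimum is at a vertex; with two nutrient constraints at most two foods are used. Check each candidate.
bell pepper only: max(149/10, 10/1) = 14.9 servings → $20.86.
hummus only: max(149/23, 10/5) = 6.478 servings → $4.21.
orange only: max(149/73, 10/2) = 5 servings → $3.00.
bell pepper + hummus: intersection lies outside the first quadrant.
bell pepper + orange with both tight: 8.151 servings and 0.9245 servings → $11.97.
hummus + orange with both tight: 1.354 servings and 1.614 servings → $1.85.
So the least-cost plan costs $1.85.

$1.85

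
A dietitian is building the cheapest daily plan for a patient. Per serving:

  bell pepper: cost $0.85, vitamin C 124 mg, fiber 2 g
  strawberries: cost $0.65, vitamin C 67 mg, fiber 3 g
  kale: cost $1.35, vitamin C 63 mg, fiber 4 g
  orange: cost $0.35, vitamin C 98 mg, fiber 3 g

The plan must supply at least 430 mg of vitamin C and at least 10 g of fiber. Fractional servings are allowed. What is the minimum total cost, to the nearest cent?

$1.54

Two binding constraints pin down two serving amounts, so the optimal mix uses at most two foods. The candidates are each food alone (scaled to the tighter of vitamin C/fiber) and each pair with both constraints tight.
bell pepper only: max(430/124, 10/2) = 5 servings → $4.25.
strawberries only: max(430/67, 10/3) = 6.418 servings → $4.17.
kale only: max(430/63, 10/4) = 6.825 servings → $9.21.
orange only: max(430/98, 10/3) = 4.388 servings → $1.54.
bell pepper + strawberries with both tight: 2.605 servings and 1.597 servings → $3.25.
bell pepper + kale with both tight: 2.946 servings and 1.027 servings → $3.89.
bell pepper + orange with both tight: 1.761 servings and 2.159 servings → $2.25.
strawberries + kale with both targets exact would need a negative amount; discard.
strawberries + orange: intersection lies outside the first quadrant.
kale + orange: the both-tight solution has a negative serving — not a feasible corner.
So the least-cost plan costs $1.54.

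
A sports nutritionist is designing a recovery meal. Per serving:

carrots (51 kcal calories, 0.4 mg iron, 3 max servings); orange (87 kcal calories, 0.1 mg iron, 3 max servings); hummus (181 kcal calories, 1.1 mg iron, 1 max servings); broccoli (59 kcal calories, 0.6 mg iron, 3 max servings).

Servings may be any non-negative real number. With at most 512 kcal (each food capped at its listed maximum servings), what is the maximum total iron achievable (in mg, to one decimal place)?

4.1 mg

Iron per kcal: broccoli 0.01017, carrots 0.007843, hummus 0.006077, orange 0.001149.
Take 3 servings of broccoli: uses 177 kcal, +1.8 mg iron (running total 1.8 mg).
Take 3 servings of carrots: uses 153 kcal, +1.2 mg iron (running total 3.0 mg).
Take 1 serving of hummus: uses 181 kcal, +1.1 mg iron (running total 4.1 mg).
Take 0.01149 servings of orange: uses 1 kcal, +0.0 mg iron (running total 4.1 mg).
Greedy by best ratio exhausts the calories allowance optimally: 4.1 mg.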